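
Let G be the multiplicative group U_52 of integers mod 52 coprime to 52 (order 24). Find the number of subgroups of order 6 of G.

|G| = 24 and 6 | 24, so subgroups of order 6 are possible by Lagrange.
The subgroups of order 6 are: {1, 9, 17, 25, 29, 49}; {1, 9, 23, 29, 43, 51}; {1, 3, 9, 27, 29, 35}.
So G has 3 subgroups of order 6.

3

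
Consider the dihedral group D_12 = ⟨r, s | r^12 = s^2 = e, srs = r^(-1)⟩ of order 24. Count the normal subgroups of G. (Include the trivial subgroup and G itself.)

9

G has 34 subgroups. Checking conjugation-invariance by order — order 1: 1/1 normal; order 2: 1/13 normal; order 3: 1/1 normal; order 4: 1/7 normal; order 6: 1/5 normal; order 8: 0/3 normal; order 12: 3/3 normal; order 24: 1/1 normal.
Total normal subgroups: 9.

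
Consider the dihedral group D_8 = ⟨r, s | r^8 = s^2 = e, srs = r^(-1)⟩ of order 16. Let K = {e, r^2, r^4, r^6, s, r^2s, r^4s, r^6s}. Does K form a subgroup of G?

|K| = 8 divides |G| = 16, consistent with Lagrange.
K contains the identity, every element's inverse is in K, and K is closed under ·: it is a subgroup.

Yes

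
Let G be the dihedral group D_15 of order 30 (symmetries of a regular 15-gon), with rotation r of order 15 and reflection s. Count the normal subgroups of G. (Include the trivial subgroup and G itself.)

5

G has 28 subgroups. Checking conjugation-invariance by order — order 1: 1/1 normal; order 2: 0/15 normal; order 3: 1/1 normal; order 5: 1/1 normal; order 6: 0/5 normal; order 10: 0/3 normal; order 15: 1/1 normal; order 30: 1/1 normal.
Total normal subgroups: 5.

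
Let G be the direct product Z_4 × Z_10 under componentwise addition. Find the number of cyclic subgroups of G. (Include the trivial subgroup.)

A cyclic subgroup of order d is generated by each of its φ(d) elements of order d, so the cyclic subgroups of order d number (#elements of order d)/φ(d).
Cyclic subgroups by order — order 1: 1; order 2: 3; order 4: 2; order 5: 1; order 10: 3; order 20: 2.
Total: 12.

12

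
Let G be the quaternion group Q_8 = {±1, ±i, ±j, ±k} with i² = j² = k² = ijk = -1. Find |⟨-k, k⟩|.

4

|⟨-k⟩| = 4 and |⟨k⟩| = 4, so |H| is a multiple of lcm(4, 4) = 4 and divides |G| = 8.
Closing under the operation: H = {1, -1, k, -k}, so |H| = 4.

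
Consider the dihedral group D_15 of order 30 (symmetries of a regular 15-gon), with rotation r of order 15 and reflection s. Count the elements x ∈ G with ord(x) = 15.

The elements of order 15 are: r, r^2, r^4, r^7, r^8, r^11, r^13, r^14.
That's 8.

8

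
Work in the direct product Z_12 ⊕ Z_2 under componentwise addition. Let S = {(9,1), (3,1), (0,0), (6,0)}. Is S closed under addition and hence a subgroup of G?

|S| = 4 divides |G| = 24, consistent with Lagrange.
S contains the identity, every element's inverse is in S, and S is closed under +: it is a subgroup.
In fact S = ⟨(3,1)⟩.

Yes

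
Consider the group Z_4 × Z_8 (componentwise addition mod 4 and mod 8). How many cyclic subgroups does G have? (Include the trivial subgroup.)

Each element a generates a cyclic subgroup ⟨a⟩; distinct elements may generate the same one (a cyclic group of order d has φ(d) generators).
Cyclic subgroups by order — order 1: 1; order 2: 3; order 4: 6; order 8: 4.
Total: 14.

14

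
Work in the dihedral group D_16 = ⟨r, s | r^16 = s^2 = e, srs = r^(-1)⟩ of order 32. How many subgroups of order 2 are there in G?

17

|G| = 32 and 2 | 32, so subgroups of order 2 are possible by Lagrange.
The subgroups of order 2 are: {e, r^10s}; {e, r^11s}; {e, r^12s}; {e, r^13s}; … (17 in all).
So G has 17 subgroups of order 2.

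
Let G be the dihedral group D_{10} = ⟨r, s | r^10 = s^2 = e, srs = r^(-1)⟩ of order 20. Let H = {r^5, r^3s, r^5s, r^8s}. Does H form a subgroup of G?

No

The identity e ∉ H, so H is not a subgroup.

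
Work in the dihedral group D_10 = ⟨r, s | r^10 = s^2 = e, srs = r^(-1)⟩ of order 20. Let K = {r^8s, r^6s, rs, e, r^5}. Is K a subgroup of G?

Closure fails: r^5 · r^8s = r^3s ∉ K. So K is not a subgroup.

No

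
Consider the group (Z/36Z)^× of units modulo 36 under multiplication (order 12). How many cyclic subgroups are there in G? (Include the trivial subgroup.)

8

A cyclic subgroup of order d is generated by each of its φ(d) elements of order d, so the cyclic subgroups of order d number (#elements of order d)/φ(d).
Cyclic subgroups by order — order 1: 1; order 2: 3; order 3: 1; order 6: 3.
Total: 8.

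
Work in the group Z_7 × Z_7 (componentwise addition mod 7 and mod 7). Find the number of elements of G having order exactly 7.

An element (a,b) has order lcm(ord(a), ord(b)); count pairs with lcm equal to 7.
Enumerating gives 48 such elements.

48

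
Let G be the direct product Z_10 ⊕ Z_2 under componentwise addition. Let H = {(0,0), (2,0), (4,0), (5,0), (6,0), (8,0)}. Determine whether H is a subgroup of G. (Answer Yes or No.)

|H| = 6 does not divide |G| = 20, so by Lagrange H is not a subgroup.

No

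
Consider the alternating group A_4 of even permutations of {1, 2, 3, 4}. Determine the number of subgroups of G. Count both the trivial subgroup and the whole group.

10

|G| = 12, so by Lagrange every subgroup order divides 12. Divisors: 1, 2, 3, 4, 6, 12.
Subgroups by order — order 1: 1; order 2: 3; order 3: 4; order 4: 1; order 6: 0; order 12: 1.
Total: 1 + 3 + 4 + 1 + 0 + 1 = 10.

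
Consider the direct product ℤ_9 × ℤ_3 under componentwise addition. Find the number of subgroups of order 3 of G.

4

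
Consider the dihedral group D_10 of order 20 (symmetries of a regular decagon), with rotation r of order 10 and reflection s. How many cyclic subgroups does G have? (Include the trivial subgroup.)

14

Group the elements of G by the cyclic subgroup they generate; each cyclic subgroup of order d accounts for φ(d) elements.
Cyclic subgroups by order — order 1: 1; order 2: 11; order 5: 1; order 10: 1.
Total: 14.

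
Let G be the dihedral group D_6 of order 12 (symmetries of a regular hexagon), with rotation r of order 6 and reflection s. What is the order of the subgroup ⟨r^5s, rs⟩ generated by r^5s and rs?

6

|⟨r^5s⟩| = 2 and |⟨rs⟩| = 2, so |H| is a multiple of lcm(2, 2) = 2 and divides |G| = 12.
Closing under the operation: H = {e, r^2, r^4, rs, r^3s, r^5s}, so |H| = 6.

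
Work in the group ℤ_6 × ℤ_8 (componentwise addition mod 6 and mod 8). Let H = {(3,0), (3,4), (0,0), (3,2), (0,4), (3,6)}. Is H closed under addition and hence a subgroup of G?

Closure fails: (3,4) + (3,6) = (0,2) ∉ H. So H is not a subgroup.

No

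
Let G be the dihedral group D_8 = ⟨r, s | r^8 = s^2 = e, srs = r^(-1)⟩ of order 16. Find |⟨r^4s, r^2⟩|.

|⟨r^4s⟩| = 2 and |⟨r^2⟩| = 4, so |H| is a multiple of lcm(2, 4) = 4 and divides |G| = 16.
Closing under the operation: H = {e, r^2, r^4, r^6, s, r^2s, r^4s, r^6s}, so |H| = 8.

8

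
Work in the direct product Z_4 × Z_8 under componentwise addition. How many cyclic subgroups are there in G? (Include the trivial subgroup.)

A cyclic subgroup of order d is generated by each of its φ(d) elements of order d, so the cyclic subgroups of order d number (#elements of order d)/φ(d).
Cyclic subgroups by order — order 1: 1; order 2: 3; order 4: 6; order 8: 4.
Total: 14.

14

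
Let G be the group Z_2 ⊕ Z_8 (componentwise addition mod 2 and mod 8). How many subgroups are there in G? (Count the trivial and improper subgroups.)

|G| = 16, so by Lagrange every subgroup order divides 16. Divisors: 1, 2, 4, 8, 16.
Subgroups by order — order 1: 1; order 2: 3; order 4: 3; order 8: 3; order 16: 1.
Total: 1 + 3 + 3 + 3 + 1 = 11.

11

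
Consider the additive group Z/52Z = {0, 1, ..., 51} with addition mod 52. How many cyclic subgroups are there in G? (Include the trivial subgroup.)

6

Each element a generates a cyclic subgroup ⟨a⟩; distinct elements may generate the same one (a cyclic group of order d has φ(d) generators).
Cyclic subgroups by order — order 1: 1; order 2: 1; order 4: 1; order 13: 1; order 26: 1; order 52: 1.
Total: 6.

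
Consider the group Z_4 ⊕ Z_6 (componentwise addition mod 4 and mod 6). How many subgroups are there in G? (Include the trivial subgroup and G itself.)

16

|G| = 24, so by Lagrange every subgroup order divides 24. Divisors: 1, 2, 3, 4, 6, 8, 12, 24.
Subgroups by order — order 1: 1; order 2: 3; order 3: 1; order 4: 3; order 6: 3; order 8: 1; order 12: 3; order 24: 1.
Total: 1 + 3 + 1 + 3 + 3 + 1 + 3 + 1 = 16.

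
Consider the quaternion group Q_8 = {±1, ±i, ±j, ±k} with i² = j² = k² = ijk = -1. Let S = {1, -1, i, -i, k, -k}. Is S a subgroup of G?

No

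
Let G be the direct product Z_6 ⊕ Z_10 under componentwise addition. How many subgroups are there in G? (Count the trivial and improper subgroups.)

|G| = 60, so by Lagrange every subgroup order divides 60. Divisors: 1, 2, 3, 4, 5, 6, 10, 12, 15, 20, 30, 60.
Subgroups by order — order 1: 1; order 2: 3; order 3: 1; order 4: 1; order 5: 1; order 6: 3; order 10: 3; order 12: 1; order 15: 1; order 20: 1; order 30: 3; order 60: 1.
Total: 1 + 3 + 1 + 1 + 1 + 3 + 3 + 1 + 1 + 1 + 3 + 1 = 20.

20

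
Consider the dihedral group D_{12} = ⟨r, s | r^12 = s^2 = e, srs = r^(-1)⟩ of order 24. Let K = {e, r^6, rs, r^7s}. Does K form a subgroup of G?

Yes

|K| = 4 divides |G| = 24, consistent with Lagrange.
K contains the identity, every element's inverse is in K, and K is closed under ·: it is a subgroup.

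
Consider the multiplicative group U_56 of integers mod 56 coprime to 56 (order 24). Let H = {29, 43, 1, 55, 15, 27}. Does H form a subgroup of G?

No

Closure fails: 43 · 55 = 13 ∉ H. So H is not a subgroup.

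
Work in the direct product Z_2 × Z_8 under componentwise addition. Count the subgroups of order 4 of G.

|G| = 16 and 4 | 16, so subgroups of order 4 are possible by Lagrange.
The subgroups of order 4 are: {(0,0), (0,2), (0,4), (0,6)}; {(0,0), (0,4), (1,0), (1,4)}; {(0,0), (0,4), (1,2), (1,6)}.
So G has 3 subgroups of order 4.

3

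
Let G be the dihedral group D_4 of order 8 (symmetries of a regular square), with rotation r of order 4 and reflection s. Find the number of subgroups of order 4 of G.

3

|G| = 8 and 4 | 8, so subgroups of order 4 are possible by Lagrange.
The subgroups of order 4 are: {e, r, r^2, r^3}; {e, r^2, s, r^2s}; {e, r^2, rs, r^3s}.
So G has 3 subgroups of order 4.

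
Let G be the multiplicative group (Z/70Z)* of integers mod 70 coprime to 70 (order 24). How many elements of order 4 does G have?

4

The elements of order 4 are: 13, 27, 43, 57.
That's 4.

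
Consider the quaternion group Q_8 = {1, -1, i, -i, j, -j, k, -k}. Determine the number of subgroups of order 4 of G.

3

|G| = 8 and 4 | 8, so subgroups of order 4 are possible by Lagrange.
The subgroups of order 4 are: {1, -1, i, -i}; {1, -1, j, -j}; {1, -1, k, -k}.
So G has 3 subgroups of order 4.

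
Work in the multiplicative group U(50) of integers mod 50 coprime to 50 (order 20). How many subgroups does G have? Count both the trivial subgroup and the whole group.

|G| = 20, so by Lagrange every subgroup order divides 20. Divisors: 1, 2, 4, 5, 10, 20.
Subgroups by order — order 1: 1; order 2: 1; order 4: 1; order 5: 1; order 10: 1; order 20: 1.
Total: 1 + 1 + 1 + 1 + 1 + 1 = 6.

6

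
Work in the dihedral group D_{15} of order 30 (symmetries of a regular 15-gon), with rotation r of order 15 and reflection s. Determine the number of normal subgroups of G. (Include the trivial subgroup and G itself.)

5

G has 28 subgroups. Checking conjugation-invariance by order — order 1: 1/1 normal; order 2: 0/15 normal; order 3: 1/1 normal; order 5: 1/1 normal; order 6: 0/5 normal; order 10: 0/3 normal; order 15: 1/1 normal; order 30: 1/1 normal.
Total normal subgroups: 5.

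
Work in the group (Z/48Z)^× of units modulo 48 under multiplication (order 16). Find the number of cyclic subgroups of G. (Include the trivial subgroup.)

12

Group the elements of G by the cyclic subgroup they generate; each cyclic subgroup of order d accounts for φ(d) elements.
Cyclic subgroups by order — order 1: 1; order 2: 7; order 4: 4.
Total: 12.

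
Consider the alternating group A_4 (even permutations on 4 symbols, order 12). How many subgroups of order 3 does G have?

4

|G| = 12 and 3 | 12, so subgroups of order 3 are possible by Lagrange.
The subgroups of order 3 are: {e, (1 2 3), (1 3 2)}; {e, (1 2 4), (1 4 2)}; {e, (1 3 4), (1 4 3)}; {e, (2 3 4), (2 4 3)}.
So G has 4 subgroups of order 3.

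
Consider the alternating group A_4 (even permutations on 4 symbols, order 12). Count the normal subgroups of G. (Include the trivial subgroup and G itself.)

G has 10 subgroups. Checking conjugation-invariance by order — order 1: 1/1 normal; order 2: 0/3 normal; order 3: 0/4 normal; order 4: 1/1 normal; order 12: 1/1 normal.
Total normal subgroups: 3.

3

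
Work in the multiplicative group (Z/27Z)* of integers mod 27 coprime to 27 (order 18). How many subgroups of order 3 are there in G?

|G| = 18 and 3 | 18, so subgroups of order 3 are possible by Lagrange.
The subgroups of order 3 are: {1, 10, 19}.
So G has 1 subgroup of order 3.

1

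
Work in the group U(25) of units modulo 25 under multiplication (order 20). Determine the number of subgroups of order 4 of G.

1

|G| = 20 and 4 | 20, so subgroups of order 4 are possible by Lagrange.
The subgroups of order 4 are: {1, 7, 18, 24}.
So G has 1 subgroup of order 4.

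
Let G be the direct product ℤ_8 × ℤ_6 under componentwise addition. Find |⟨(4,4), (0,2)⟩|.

6

|⟨(4,4)⟩| = 6 and |⟨(0,2)⟩| = 3, so |H| is a multiple of lcm(6, 3) = 6 and divides |G| = 48.
Closing under the operation: H = {(0,0), (0,2), (0,4), (4,0), (4,2), (4,4)}, so |H| = 6.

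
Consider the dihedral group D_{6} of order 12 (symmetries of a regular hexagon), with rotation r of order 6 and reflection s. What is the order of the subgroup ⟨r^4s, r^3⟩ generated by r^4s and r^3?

4

|⟨r^4s⟩| = 2 and |⟨r^3⟩| = 2, so |H| is a multiple of lcm(2, 2) = 2 and divides |G| = 12.
Closing under the operation: H = {e, r^3, rs, r^4s}, so |H| = 4.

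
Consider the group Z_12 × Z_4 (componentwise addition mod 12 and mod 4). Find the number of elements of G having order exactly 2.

An element (a,b) has order lcm(ord(a), ord(b)); count pairs with lcm equal to 2.
Enumerating gives 3 such elements.

3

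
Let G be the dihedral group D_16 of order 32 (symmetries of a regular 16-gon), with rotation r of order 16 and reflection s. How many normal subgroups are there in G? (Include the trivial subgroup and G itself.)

G has 36 subgroups. Checking conjugation-invariance by order — order 1: 1/1 normal; order 2: 1/17 normal; order 4: 1/9 normal; order 8: 1/5 normal; order 16: 3/3 normal; order 32: 1/1 normal.
Total normal subgroups: 8.

8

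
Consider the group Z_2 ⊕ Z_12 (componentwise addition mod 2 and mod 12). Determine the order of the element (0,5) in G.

The order of (0,5) in Z_2 × Z_12 is lcm(ord(0) in Z_2, ord(5) in Z_12).
ord(0) = 1 and ord(5) = 12, so |⟨(0,5)⟩| = lcm(1, 12) = 12.

12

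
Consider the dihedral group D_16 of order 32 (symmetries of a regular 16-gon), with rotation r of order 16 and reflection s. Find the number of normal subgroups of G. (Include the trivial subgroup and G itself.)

8

G has 36 subgroups. Checking conjugation-invariance by order — order 1: 1/1 normal; order 2: 1/17 normal; order 4: 1/9 normal; order 8: 1/5 normal; order 16: 3/3 normal; order 32: 1/1 normal.
Total normal subgroups: 8.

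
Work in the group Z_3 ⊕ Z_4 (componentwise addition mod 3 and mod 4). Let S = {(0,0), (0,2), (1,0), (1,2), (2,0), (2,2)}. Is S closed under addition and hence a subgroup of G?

Yes

|S| = 6 divides |G| = 12, consistent with Lagrange.
S contains the identity, every element's inverse is in S, and S is closed under +: it is a subgroup.
In fact S = ⟨(1,2)⟩.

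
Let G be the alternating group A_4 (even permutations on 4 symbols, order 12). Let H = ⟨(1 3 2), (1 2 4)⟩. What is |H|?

|⟨(1 3 2)⟩| = 3 and |⟨(1 2 4)⟩| = 3, so |H| is a multiple of lcm(3, 3) = 3 and divides |G| = 12.
Closing {(1 3 2), (1 2 4)} under the group operation gives all of G, so |H| = 12.

12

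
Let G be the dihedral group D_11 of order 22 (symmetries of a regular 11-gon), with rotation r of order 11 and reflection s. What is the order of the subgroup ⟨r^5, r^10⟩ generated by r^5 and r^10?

11

|⟨r^5⟩| = 11 and |⟨r^10⟩| = 11, so |H| is a multiple of lcm(11, 11) = 11 and divides |G| = 22.
Closing under the operation: H = {e, r, r^2, r^3, r^4, r^5, r^6, r^7, r^8, r^9, r^10}, so |H| = 11.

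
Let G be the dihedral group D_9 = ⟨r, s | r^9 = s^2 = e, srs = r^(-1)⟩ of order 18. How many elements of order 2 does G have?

Enumerating element orders in G gives 9 elements of order 2.

9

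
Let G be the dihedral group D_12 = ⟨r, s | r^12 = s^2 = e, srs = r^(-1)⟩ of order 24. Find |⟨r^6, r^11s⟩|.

|⟨r^6⟩| = 2 and |⟨r^11s⟩| = 2, so |H| is a multiple of lcm(2, 2) = 2 and divides |G| = 24.
Closing under the operation: H = {e, r^6, r^5s, r^11s}, so |H| = 4.

4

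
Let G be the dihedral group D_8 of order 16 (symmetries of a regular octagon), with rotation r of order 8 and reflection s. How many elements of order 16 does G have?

0

No element of G has order 16 (even though 16 | 16).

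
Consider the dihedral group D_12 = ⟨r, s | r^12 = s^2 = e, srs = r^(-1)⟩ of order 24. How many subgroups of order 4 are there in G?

7

|G| = 24 and 4 | 24, so subgroups of order 4 are possible by Lagrange.
The subgroups of order 4 are: {e, r^6, r^4s, r^10s}; {e, r^6, r^5s, r^11s}; {e, r^6, r^2s, r^8s}; {e, r^3, r^6, r^9}; … (7 in all).
So G has 7 subgroups of order 4.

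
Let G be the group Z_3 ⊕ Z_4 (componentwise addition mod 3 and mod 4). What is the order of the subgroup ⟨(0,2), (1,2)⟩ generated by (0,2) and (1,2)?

6

|⟨(0,2)⟩| = 2 and |⟨(1,2)⟩| = 6, so |H| is a multiple of lcm(2, 6) = 6 and divides |G| = 12.
Closing under the operation: H = {(0,0), (0,2), (1,0), (1,2), (2,0), (2,2)}, so |H| = 6.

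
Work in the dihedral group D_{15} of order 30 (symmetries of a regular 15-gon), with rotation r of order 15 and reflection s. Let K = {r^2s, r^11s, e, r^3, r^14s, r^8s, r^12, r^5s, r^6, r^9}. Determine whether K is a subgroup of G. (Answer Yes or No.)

|K| = 10 divides |G| = 30, consistent with Lagrange.
K contains the identity, every element's inverse is in K, and K is closed under ·: it is a subgroup.

Yes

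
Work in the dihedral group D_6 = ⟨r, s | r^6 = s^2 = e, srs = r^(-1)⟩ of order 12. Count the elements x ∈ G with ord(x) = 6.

2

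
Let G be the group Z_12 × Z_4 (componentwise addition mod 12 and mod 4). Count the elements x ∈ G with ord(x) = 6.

An element (a,b) has order lcm(ord(a), ord(b)); count pairs with lcm equal to 6.
Enumerating gives 6 such elements.

6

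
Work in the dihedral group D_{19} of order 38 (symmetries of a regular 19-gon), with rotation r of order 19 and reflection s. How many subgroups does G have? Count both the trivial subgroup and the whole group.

22

|G| = 38, so by Lagrange every subgroup order divides 38. Divisors: 1, 2, 19, 38.
Subgroups by order — order 1: 1; order 2: 19; order 19: 1; order 38: 1.
Total: 1 + 19 + 1 + 1 = 22.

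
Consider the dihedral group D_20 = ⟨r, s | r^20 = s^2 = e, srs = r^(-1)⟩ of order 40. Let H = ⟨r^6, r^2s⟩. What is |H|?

|⟨r^6⟩| = 10 and |⟨r^2s⟩| = 2, so |H| is a multiple of lcm(10, 2) = 10 and divides |G| = 40.
Closing under the operation: H = {e, r^2, r^4, r^6, r^8, r^10, r^12, r^14, r^16, r^18, s, r^2s, r^4s, r^6s, r^8s, r^10s, r^12s, r^14s, r^16s, r^18s}, so |H| = 20.

20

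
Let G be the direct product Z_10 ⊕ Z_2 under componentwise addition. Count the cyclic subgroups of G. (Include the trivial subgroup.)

8

A cyclic subgroup of order d is generated by each of its φ(d) elements of order d, so the cyclic subgroups of order d number (#elements of order d)/φ(d).
Cyclic subgroups by order — order 1: 1; order 2: 3; order 5: 1; order 10: 3.
Total: 8.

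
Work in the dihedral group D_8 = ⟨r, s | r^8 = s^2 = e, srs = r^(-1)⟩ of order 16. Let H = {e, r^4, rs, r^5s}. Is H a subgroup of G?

|H| = 4 divides |G| = 16, consistent with Lagrange.
H contains the identity, every element's inverse is in H, and H is closed under ·: it is a subgroup.

Yes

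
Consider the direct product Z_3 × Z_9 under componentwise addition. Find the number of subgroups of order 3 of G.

|G| = 27 and 3 | 27, so subgroups of order 3 are possible by Lagrange.
The subgroups of order 3 are: {(0,0), (0,3), (0,6)}; {(0,0), (1,0), (2,0)}; {(0,0), (1,3), (2,6)}; {(0,0), (1,6), (2,3)}.
So G has 4 subgroups of order 3.

4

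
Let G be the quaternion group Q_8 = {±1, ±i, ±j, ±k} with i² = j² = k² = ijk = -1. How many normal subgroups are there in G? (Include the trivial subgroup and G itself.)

G has 6 subgroups. Checking conjugation-invariance by order — order 1: 1/1 normal; order 2: 1/1 normal; order 4: 3/3 normal; order 8: 1/1 normal.
Total normal subgroups: 6.

6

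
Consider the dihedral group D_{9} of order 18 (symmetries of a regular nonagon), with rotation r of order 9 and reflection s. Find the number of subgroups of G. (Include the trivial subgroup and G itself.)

16

|G| = 18, so by Lagrange every subgroup order divides 18. Divisors: 1, 2, 3, 6, 9, 18.
Subgroups by order — order 1: 1; order 2: 9; order 3: 1; order 6: 3; order 9: 1; order 18: 1.
Total: 1 + 9 + 1 + 3 + 1 + 1 = 16.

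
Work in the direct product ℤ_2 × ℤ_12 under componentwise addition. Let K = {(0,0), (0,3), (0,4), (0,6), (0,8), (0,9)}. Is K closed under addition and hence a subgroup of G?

No

Closure fails: (0,4) + (0,3) = (0,7) ∉ K. So K is not a subgroup.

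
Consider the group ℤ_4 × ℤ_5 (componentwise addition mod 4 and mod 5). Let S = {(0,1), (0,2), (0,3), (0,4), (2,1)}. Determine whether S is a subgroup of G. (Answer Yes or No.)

No

The identity (0,0) ∉ S, so S is not a subgroup.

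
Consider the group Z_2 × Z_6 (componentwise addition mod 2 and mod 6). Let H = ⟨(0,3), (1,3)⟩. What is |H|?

4

|⟨(0,3)⟩| = 2 and |⟨(1,3)⟩| = 2, so |H| is a multiple of lcm(2, 2) = 2 and divides |G| = 12.
Closing under the operation: H = {(0,0), (0,3), (1,0), (1,3)}, so |H| = 4.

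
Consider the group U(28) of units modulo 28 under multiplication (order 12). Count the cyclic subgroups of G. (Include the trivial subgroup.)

Each element a generates a cyclic subgroup ⟨a⟩; distinct elements may generate the same one (a cyclic group of order d has φ(d) generators).
Cyclic subgroups by order — order 1: 1; order 2: 3; order 3: 1; order 6: 3.
Total: 8.

8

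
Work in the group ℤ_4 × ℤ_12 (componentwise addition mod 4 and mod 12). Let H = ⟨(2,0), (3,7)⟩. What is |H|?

24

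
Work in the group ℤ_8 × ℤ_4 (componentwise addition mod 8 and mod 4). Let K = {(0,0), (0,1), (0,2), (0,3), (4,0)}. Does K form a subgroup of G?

|K| = 5 does not divide |G| = 32, so by Lagrange K is not a subgroup.

No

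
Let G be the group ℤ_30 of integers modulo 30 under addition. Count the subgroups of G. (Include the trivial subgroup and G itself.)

Subgroups of the cyclic group ℤ_30 correspond bijectively to divisors of 30.
Divisors of 30: 1, 2, 3, 5, 6, 10, 15, 30.
So ℤ_30 has 8 subgroups.

8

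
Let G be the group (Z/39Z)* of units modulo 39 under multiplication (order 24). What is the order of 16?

3

Compute successive powers of 16 mod 39: 16, 22, 1; 16^3 ≡ 1 (mod 39).
So |⟨16⟩| = 3.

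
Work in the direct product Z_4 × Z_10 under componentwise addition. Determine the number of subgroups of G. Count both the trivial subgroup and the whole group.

|G| = 40, so by Lagrange every subgroup order divides 40. Divisors: 1, 2, 4, 5, 8, 10, 20, 40.
Subgroups by order — order 1: 1; order 2: 3; order 4: 3; order 5: 1; order 8: 1; order 10: 3; order 20: 3; order 40: 1.
Total: 1 + 3 + 3 + 1 + 1 + 3 + 3 + 1 = 16.

16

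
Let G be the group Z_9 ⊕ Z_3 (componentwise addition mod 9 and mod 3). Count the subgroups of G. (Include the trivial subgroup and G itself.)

10

|G| = 27, so by Lagrange every subgroup order divides 27. Divisors: 1, 3, 9, 27.
Subgroups by order — order 1: 1; order 3: 4; order 9: 4; order 27: 1.
Total: 1 + 4 + 4 + 1 = 10.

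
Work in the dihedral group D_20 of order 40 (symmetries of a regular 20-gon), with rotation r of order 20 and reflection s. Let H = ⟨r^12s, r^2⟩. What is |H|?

|⟨r^12s⟩| = 2 and |⟨r^2⟩| = 10, so |H| is a multiple of lcm(2, 10) = 10 and divides |G| = 40.
Closing under the operation: H = {e, r^2, r^4, r^6, r^8, r^10, r^12, r^14, r^16, r^18, s, r^2s, r^4s, r^6s, r^8s, r^10s, r^12s, r^14s, r^16s, r^18s}, so |H| = 20.

20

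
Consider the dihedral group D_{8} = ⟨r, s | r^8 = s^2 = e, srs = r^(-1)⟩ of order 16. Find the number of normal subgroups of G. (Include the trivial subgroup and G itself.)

7

G has 19 subgroups. Checking conjugation-invariance by order — order 1: 1/1 normal; order 2: 1/9 normal; order 4: 1/5 normal; order 8: 3/3 normal; order 16: 1/1 normal.
Total normal subgroups: 7.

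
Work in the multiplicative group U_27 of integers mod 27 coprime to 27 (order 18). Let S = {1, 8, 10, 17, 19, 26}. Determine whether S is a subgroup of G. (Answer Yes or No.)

|S| = 6 divides |G| = 18, consistent with Lagrange.
S contains the identity, every element's inverse is in S, and S is closed under ·: it is a subgroup.
In fact S = ⟨17⟩.

Yes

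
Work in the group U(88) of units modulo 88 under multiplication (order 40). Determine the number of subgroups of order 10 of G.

7

|G| = 40 and 10 | 40, so subgroups of order 10 are possible by Lagrange.
The subgroups of order 10 are: {1, 9, 13, 21, 25, 29, 49, 61, 81, 85}; {1, 9, 15, 23, 25, 31, 47, 49, 71, 81}; {1, 9, 17, 25, 41, 49, 57, 65, 73, 81}; {1, 9, 19, 25, 35, 43, 49, 51, 81, 83}; … (7 in all).
So G has 7 subgroups of order 10.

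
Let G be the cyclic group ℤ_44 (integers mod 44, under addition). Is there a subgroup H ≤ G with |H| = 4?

4 | 44. A subgroup of order 4 is {0, 11, 22, 33}.

Yes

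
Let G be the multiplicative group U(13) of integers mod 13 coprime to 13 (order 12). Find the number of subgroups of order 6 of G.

1

|G| = 12 and 6 | 12, so subgroups of order 6 are possible by Lagrange.
The subgroups of order 6 are: {1, 3, 4, 9, 10, 12}.
So G has 1 subgroup of order 6.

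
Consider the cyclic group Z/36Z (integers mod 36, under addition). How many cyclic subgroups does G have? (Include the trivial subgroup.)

9

A cyclic subgroup of order d is generated by each of its φ(d) elements of order d, so the cyclic subgroups of order d number (#elements of order d)/φ(d).
Cyclic subgroups by order — order 1: 1; order 2: 1; order 3: 1; order 4: 1; order 6: 1; order 9: 1; order 12: 1; order 18: 1; order 36: 1.
Total: 9.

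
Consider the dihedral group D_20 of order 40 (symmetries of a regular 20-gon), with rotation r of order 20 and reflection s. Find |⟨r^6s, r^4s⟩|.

|⟨r^6s⟩| = 2 and |⟨r^4s⟩| = 2, so |H| is a multiple of lcm(2, 2) = 2 and divides |G| = 40.
Closing under the operation: H = {e, r^2, r^4, r^6, r^8, r^10, r^12, r^14, r^16, r^18, s, r^2s, r^4s, r^6s, r^8s, r^10s, r^12s, r^14s, r^16s, r^18s}, so |H| = 20.

20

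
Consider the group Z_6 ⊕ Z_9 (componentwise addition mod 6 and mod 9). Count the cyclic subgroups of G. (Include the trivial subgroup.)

16

Each element a generates a cyclic subgroup ⟨a⟩; distinct elements may generate the same one (a cyclic group of order d has φ(d) generators).
Cyclic subgroups by order — order 1: 1; order 2: 1; order 3: 4; order 6: 4; order 9: 3; order 18: 3.
Total: 16.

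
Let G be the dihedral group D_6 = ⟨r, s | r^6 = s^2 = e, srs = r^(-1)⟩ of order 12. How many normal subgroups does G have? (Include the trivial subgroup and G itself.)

G has 16 subgroups. Checking conjugation-invariance by order — order 1: 1/1 normal; order 2: 1/7 normal; order 3: 1/1 normal; order 4: 0/3 normal; order 6: 3/3 normal; order 12: 1/1 normal.
Total normal subgroups: 7.

7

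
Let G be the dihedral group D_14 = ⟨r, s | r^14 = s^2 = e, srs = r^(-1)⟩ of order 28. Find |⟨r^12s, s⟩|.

|⟨r^12s⟩| = 2 and |⟨s⟩| = 2, so |H| is a multiple of lcm(2, 2) = 2 and divides |G| = 28.
Closing under the operation: H = {e, r^2, r^4, r^6, r^8, r^10, r^12, s, r^2s, r^4s, r^6s, r^8s, r^10s, r^12s}, so |H| = 14.

14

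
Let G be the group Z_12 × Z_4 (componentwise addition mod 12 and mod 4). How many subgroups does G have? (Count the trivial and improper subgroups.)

30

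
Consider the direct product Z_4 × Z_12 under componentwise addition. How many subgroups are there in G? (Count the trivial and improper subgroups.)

30

|G| = 48, so by Lagrange every subgroup order divides 48. Divisors: 1, 2, 3, 4, 6, 8, 12, 16, 24, 48.
Subgroups by order — order 1: 1; order 2: 3; order 3: 1; order 4: 7; order 6: 3; order 8: 3; order 12: 7; order 16: 1; order 24: 3; order 48: 1.
Total: 1 + 3 + 1 + 7 + 3 + 3 + 7 + 1 + 3 + 1 = 30.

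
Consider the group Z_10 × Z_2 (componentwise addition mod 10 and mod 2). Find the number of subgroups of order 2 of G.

3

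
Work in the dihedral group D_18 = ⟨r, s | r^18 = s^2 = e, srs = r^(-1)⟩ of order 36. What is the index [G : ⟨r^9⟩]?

18

|⟨r^9⟩| = 2 and |G| = 36.
By Lagrange, [G : H] = |G|/|H| = 36/2 = 18.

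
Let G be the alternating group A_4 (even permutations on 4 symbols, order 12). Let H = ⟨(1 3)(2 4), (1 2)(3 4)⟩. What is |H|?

|⟨(1 3)(2 4)⟩| = 2 and |⟨(1 2)(3 4)⟩| = 2, so |H| is a multiple of lcm(2, 2) = 2 and divides |G| = 12.
Closing under the operation: H = {e, (1 2)(3 4), (1 3)(2 4), (1 4)(2 3)}, so |H| = 4.

4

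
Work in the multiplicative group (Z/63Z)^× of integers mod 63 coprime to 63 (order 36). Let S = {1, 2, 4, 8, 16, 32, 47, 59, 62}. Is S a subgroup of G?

No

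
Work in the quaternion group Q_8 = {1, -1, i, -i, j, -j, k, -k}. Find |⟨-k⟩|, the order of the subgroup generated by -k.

4

Computing powers of -k: the smallest k with (-k)^k = e is k = 4.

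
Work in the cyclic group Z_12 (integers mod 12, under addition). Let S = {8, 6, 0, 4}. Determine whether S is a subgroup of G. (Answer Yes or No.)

No

Closure fails: 4 + 6 = 10 ∉ S. So S is not a subgroup.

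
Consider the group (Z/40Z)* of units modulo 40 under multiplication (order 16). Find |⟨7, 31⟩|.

|⟨7⟩| = 4 and |⟨31⟩| = 2, so |H| is a multiple of lcm(4, 2) = 4 and divides |G| = 16.
Closing under the operation: H = {1, 7, 9, 17, 23, 31, 33, 39}, so |H| = 8.

8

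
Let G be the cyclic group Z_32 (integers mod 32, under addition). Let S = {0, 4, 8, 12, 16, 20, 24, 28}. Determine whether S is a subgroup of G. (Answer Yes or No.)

Yes

|S| = 8 divides |G| = 32, consistent with Lagrange.
S contains the identity, every element's inverse is in S, and S is closed under +: it is a subgroup.
In fact S = ⟨4⟩.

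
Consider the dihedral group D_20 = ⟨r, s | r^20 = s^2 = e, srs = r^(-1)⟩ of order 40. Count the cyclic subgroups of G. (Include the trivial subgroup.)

26

A cyclic subgroup of order d is generated by each of its φ(d) elements of order d, so the cyclic subgroups of order d number (#elements of order d)/φ(d).
Cyclic subgroups by order — order 1: 1; order 2: 21; order 4: 1; order 5: 1; order 10: 1; order 20: 1.
Total: 26.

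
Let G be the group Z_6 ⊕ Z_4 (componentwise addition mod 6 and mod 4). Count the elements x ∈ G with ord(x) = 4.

An element (a,b) has order lcm(ord(a), ord(b)); count pairs with lcm equal to 4.
Enumerating gives 4 such elements.

4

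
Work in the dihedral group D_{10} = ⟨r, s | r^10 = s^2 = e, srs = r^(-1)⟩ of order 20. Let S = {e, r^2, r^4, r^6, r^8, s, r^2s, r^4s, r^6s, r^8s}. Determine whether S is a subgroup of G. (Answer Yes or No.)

Yes

|S| = 10 divides |G| = 20, consistent with Lagrange.
S contains the identity, every element's inverse is in S, and S is closed under ·: it is a subgroup.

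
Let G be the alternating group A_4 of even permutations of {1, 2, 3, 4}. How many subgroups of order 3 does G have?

4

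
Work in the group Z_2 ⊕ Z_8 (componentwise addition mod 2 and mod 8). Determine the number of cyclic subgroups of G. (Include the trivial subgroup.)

Group the elements of G by the cyclic subgroup they generate; each cyclic subgroup of order d accounts for φ(d) elements.
Cyclic subgroups by order — order 1: 1; order 2: 3; order 4: 2; order 8: 2.
Total: 8.

8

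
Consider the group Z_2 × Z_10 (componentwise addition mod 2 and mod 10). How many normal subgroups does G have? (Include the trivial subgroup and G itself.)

10

G is abelian, so every subgroup is normal.
G has 10 subgroups in total, hence 10 normal subgroups.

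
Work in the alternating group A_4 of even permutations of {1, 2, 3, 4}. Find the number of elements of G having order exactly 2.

3

The elements of order 2 are: (1 2)(3 4), (1 3)(2 4), (1 4)(2 3).
That's 3.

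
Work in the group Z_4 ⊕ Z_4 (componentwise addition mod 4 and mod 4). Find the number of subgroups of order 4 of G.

|G| = 16 and 4 | 16, so subgroups of order 4 are possible by Lagrange.
The subgroups of order 4 are: {(0,0), (0,1), (0,2), (0,3)}; {(0,0), (0,2), (2,0), (2,2)}; {(0,0), (0,2), (2,1), (2,3)}; {(0,0), (1,0), (2,0), (3,0)}; … (7 in all).
So G has 7 subgroups of order 4.

7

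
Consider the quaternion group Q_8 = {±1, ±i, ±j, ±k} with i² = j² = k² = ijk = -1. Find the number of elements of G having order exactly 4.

The elements of order 4 are: i, -i, j, -j, k, -k.
That's 6.

6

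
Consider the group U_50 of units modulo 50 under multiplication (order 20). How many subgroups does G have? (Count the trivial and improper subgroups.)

6

|G| = 20, so by Lagrange every subgroup order divides 20. Divisors: 1, 2, 4, 5, 10, 20.
Subgroups by order — order 1: 1; order 2: 1; order 4: 1; order 5: 1; order 10: 1; order 20: 1.
Total: 1 + 1 + 1 + 1 + 1 + 1 = 6.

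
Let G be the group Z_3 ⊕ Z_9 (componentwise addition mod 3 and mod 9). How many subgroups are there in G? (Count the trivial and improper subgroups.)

|G| = 27, so by Lagrange every subgroup order divides 27. Divisors: 1, 3, 9, 27.
Subgroups by order — order 1: 1; order 3: 4; order 9: 4; order 27: 1.
Total: 1 + 4 + 4 + 1 = 10.

10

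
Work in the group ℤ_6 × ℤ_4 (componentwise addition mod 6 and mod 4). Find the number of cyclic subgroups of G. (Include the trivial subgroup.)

12

Group the elements of G by the cyclic subgroup they generate; each cyclic subgroup of order d accounts for φ(d) elements.
Cyclic subgroups by order — order 1: 1; order 2: 3; order 3: 1; order 4: 2; order 6: 3; order 12: 2.
Total: 12.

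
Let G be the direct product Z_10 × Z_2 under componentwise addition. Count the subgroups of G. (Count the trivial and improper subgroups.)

|G| = 20, so by Lagrange every subgroup order divides 20. Divisors: 1, 2, 4, 5, 10, 20.
Subgroups by order — order 1: 1; order 2: 3; order 4: 1; order 5: 1; order 10: 3; order 20: 1.
Total: 1 + 3 + 1 + 1 + 3 + 1 = 10.

10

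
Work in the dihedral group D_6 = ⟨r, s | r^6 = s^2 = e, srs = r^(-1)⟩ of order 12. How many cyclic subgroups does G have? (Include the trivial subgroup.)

10

Group the elements of G by the cyclic subgroup they generate; each cyclic subgroup of order d accounts for φ(d) elements.
Cyclic subgroups by order — order 1: 1; order 2: 7; order 3: 1; order 6: 1.
Total: 10.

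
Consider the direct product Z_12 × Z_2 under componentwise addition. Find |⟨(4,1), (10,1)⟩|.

12

|⟨(4,1)⟩| = 6 and |⟨(10,1)⟩| = 6, so |H| is a multiple of lcm(6, 6) = 6 and divides |G| = 24.
Closing under the operation: H = {(0,0), (0,1), (2,0), (2,1), (4,0), (4,1), (6,0), (6,1), (8,0), (8,1), (10,0), (10,1)}, so |H| = 12.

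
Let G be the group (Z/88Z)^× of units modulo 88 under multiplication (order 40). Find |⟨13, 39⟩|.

|⟨13⟩| = 10 and |⟨39⟩| = 10, so |H| is a multiple of lcm(10, 10) = 10 and divides |G| = 40.
Closing under the operation: H = {1, 3, 7, 9, 13, 21, 25, 27, 29, 39, 49, 59, 61, 63, 67, 75, 79, 81, 85, 87}, so |H| = 20.

20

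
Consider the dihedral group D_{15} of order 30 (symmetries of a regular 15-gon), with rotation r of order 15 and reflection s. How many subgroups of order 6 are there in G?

5

|G| = 30 and 6 | 30, so subgroups of order 6 are possible by Lagrange.
The subgroups of order 6 are: {e, r^5, r^10, s, r^5s, r^10s}; {e, r^5, r^10, rs, r^6s, r^11s}; {e, r^5, r^10, r^2s, r^7s, r^12s}; {e, r^5, r^10, r^3s, r^8s, r^13s}; … (5 in all).
So G has 5 subgroups of order 6.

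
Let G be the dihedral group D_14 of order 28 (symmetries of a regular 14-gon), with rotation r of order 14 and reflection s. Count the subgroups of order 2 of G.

15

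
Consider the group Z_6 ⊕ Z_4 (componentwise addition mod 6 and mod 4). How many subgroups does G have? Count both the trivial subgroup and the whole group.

|G| = 24, so by Lagrange every subgroup order divides 24. Divisors: 1, 2, 3, 4, 6, 8, 12, 24.
Subgroups by order — order 1: 1; order 2: 3; order 3: 1; order 4: 3; order 6: 3; order 8: 1; order 12: 3; order 24: 1.
Total: 1 + 3 + 1 + 3 + 3 + 1 + 3 + 1 = 16.

16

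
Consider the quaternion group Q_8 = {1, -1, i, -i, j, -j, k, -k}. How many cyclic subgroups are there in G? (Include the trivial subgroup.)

5

A cyclic subgroup of order d is generated by each of its φ(d) elements of order d, so the cyclic subgroups of order d number (#elements of order d)/φ(d).
Cyclic subgroups by order — order 1: 1; order 2: 1; order 4: 3.
Total: 5.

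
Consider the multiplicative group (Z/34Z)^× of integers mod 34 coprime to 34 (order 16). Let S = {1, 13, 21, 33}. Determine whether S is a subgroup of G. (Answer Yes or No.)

Yes

|S| = 4 divides |G| = 16, consistent with Lagrange.
S contains the identity, every element's inverse is in S, and S is closed under ·: it is a subgroup.
In fact S = ⟨21⟩.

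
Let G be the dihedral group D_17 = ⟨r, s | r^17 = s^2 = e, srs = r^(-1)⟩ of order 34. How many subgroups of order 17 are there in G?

1

|G| = 34 and 17 | 34, so subgroups of order 17 are possible by Lagrange.
The subgroups of order 17 are: {e, r, r^2, r^3, r^4, r^5, r^6, r^7, r^8, r^9, r^10, r^11, r^12, r^13, r^14, r^15, r^16}.
So G has 1 subgroup of order 17.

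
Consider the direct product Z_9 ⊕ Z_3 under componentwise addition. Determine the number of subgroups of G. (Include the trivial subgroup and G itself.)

10

|G| = 27, so by Lagrange every subgroup order divides 27. Divisors: 1, 3, 9, 27.
Subgroups by order — order 1: 1; order 3: 4; order 9: 4; order 27: 1.
Total: 1 + 4 + 4 + 1 = 10.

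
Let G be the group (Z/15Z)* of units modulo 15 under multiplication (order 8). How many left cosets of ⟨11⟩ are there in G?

|⟨11⟩| = 2 and |G| = 8.
By Lagrange, [G : H] = |G|/|H| = 8/2 = 4.

4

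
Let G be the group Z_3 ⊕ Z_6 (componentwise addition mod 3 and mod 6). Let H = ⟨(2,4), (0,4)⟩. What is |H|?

9

|⟨(2,4)⟩| = 3 and |⟨(0,4)⟩| = 3, so |H| is a multiple of lcm(3, 3) = 3 and divides |G| = 18.
Closing under the operation: H = {(0,0), (0,2), (0,4), (1,0), (1,2), (1,4), (2,0), (2,2), (2,4)}, so |H| = 9.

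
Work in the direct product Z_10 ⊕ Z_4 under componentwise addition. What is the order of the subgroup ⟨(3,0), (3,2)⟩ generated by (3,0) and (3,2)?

|⟨(3,0)⟩| = 10 and |⟨(3,2)⟩| = 10, so |H| is a multiple of lcm(10, 10) = 10 and divides |G| = 40.
Closing under the operation: H = {(0,0), (0,2), (1,0), (1,2), (2,0), (2,2), (3,0), (3,2), (4,0), (4,2), (5,0), (5,2), (6,0), (6,2), (7,0), (7,2), (8,0), (8,2), (9,0), (9,2)}, so |H| = 20.

20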